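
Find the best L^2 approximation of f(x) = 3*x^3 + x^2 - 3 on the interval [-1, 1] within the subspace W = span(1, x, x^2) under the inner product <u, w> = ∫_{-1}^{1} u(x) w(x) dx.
g(x) = x^2 + 9*x/5 - 3

The best approximation g ∈ W is the orthogonal projection of f onto W. Writing g = a_0 + a_1 x + a_2 x^2, the coefficients solve the normal equations G · a = b where
  G_{ij} = <φ_i, φ_j> and b_i = <f, φ_i>, with φ_0 = 1, φ_1 = x, φ_2 = x^2.
G =
  [2, 0, 2/3]
  [0, 2/3, 0]
  [2/3, 0, 2/5],
b = (-16/3, 6/5, -8/5).
Solving gives a_0 = -3, a_1 = 9/5, a_2 = 1, so
  g(x) = x^2 + 9*x/5 - 3.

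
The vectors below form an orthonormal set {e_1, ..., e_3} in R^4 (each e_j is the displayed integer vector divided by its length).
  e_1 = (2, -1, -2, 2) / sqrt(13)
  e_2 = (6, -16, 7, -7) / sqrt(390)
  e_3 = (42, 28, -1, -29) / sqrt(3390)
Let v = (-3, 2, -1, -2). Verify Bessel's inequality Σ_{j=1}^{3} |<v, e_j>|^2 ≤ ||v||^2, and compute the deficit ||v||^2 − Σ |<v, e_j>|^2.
Σ |<v, e_j>|^2 = 1409/113; ||v||^2 = 18; deficit = 625/113

Write each e_j = u_j / sqrt(<u_j, u_j>) where u_j is the displayed integer vector. Then <v, e_j> = <v, u_j> / sqrt(<u_j, u_j>), so |<v, e_j>|^2 = <v, u_j>^2 / <u_j, u_j>.
Coefficients: <v, e_1> = -10/sqrt(13), <v, e_2> = -43/sqrt(390), <v, e_3> = -11/sqrt(3390).
Square and sum: Σ |<v, e_j>|^2 = 1409/113.
Compute ||v||^2 = v·v = 18.
Deficit = 18 − 1409/113 = 625/113 ≥ 0, confirming Bessel's inequality. (The deficit equals ||v − Σ <v,e_j> e_j||^2, the squared distance from v to span{e_j}.)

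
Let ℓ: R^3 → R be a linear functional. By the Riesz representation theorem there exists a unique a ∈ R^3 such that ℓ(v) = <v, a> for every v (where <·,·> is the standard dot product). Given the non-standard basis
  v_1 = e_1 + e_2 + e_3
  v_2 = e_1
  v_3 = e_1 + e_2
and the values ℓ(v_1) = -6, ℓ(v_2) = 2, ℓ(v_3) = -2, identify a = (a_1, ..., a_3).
a = (2, -4, -4)

Write a = (a_1, ..., a_3) in the standard basis. For each basis vector v_i, ℓ(v_i) = <v_i, a> is a linear equation in the a_j's. Collect the n equations into a matrix system V a = ℓ, where row i of V is v_i (expressed in the standard basis). Since V is invertible (lower-triangular with 1s on the diagonal, up to permutation), solve by back-substitution:
  V =
[[1, 1, 1],
 [1, 0, 0],
 [1, 1, 0]]
  V a = (-6, 2, -2)
Solving gives a = (2, -4, -4).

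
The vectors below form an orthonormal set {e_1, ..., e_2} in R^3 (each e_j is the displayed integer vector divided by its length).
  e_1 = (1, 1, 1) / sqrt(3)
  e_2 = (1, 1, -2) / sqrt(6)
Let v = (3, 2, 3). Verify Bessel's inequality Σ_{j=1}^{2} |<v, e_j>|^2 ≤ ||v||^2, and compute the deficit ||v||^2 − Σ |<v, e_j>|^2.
Σ |<v, e_j>|^2 = 43/2; ||v||^2 = 22; deficit = 1/2

Write each e_j = u_j / sqrt(<u_j, u_j>) where u_j is the displayed integer vector. Then <v, e_j> = <v, u_j> / sqrt(<u_j, u_j>), so |<v, e_j>|^2 = <v, u_j>^2 / <u_j, u_j>.
Coefficients: <v, e_1> = 8/sqrt(3), <v, e_2> = -1/sqrt(6).
Square and sum: Σ |<v, e_j>|^2 = 43/2.
Compute ||v||^2 = v·v = 22.
Deficit = 22 − 43/2 = 1/2 ≥ 0, confirming Bessel's inequality. (The deficit equals ||v − Σ <v,e_j> e_j||^2, the squared distance from v to span{e_j}.)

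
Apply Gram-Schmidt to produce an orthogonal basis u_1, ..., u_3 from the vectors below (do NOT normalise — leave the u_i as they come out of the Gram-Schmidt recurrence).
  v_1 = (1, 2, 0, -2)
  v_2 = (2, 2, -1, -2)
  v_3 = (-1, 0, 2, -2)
Orthogonal basis:
  u_1 = (1, 2, 0, -2)
  u_2 = (8/9, -2/9, -1, 2/9)
  u_3 = (4/17, -18/17, 4/17, -16/17)

Apply the Gram-Schmidt recurrence
  u_1 = v_1
  u_i = v_i − Σ_{j<i} ((v_i · u_j) / (u_j · u_j)) · u_j.

Step by step this gives:
  u_1 = (1, 2, 0, -2)
  u_2 = (8/9, -2/9, -1, 2/9)
  u_3 = (4/17, -18/17, 4/17, -16/17)

Orthogonality check:
  u_2 · u_1 = 0 (should be 0)
  u_3 · u_1 = 0 (should be 0)
  u_3 · u_2 = 0 (should be 0)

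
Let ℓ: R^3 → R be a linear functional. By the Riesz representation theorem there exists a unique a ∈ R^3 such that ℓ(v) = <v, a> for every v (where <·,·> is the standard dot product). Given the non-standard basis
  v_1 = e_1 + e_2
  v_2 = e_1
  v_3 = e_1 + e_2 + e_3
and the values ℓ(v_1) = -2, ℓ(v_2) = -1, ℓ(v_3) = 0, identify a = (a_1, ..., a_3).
a = (-1, -1, 2)

Write a = (a_1, ..., a_3) in the standard basis. For each basis vector v_i, ℓ(v_i) = <v_i, a> is a linear equation in the a_j's. Collect the n equations into a matrix system V a = ℓ, where row i of V is v_i (expressed in the standard basis). Since V is invertible (lower-triangular with 1s on the diagonal, up to permutation), solve by back-substitution:
  V =
[[1, 1, 0],
 [1, 0, 0],
 [1, 1, 1]]
  V a = (-2, -1, 0)
Solving gives a = (-1, -1, 2).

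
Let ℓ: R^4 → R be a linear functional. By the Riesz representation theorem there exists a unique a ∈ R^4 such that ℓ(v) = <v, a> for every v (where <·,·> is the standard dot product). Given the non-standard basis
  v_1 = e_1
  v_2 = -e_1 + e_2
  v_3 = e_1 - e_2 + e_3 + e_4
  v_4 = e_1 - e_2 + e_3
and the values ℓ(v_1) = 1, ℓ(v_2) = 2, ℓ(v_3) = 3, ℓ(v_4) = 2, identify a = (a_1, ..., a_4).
a = (1, 3, 4, 1)

Write a = (a_1, ..., a_4) in the standard basis. For each basis vector v_i, ℓ(v_i) = <v_i, a> is a linear equation in the a_j's. Collect the n equations into a matrix system V a = ℓ, where row i of V is v_i (expressed in the standard basis). Since V is invertible (lower-triangular with 1s on the diagonal, up to permutation), solve by back-substitution:
  V =
[[1, 0, 0, 0],
 [-1, 1, 0, 0],
 [1, -1, 1, 1],
 [1, -1, 1, 0]]
  V a = (1, 2, 3, 2)
Solving gives a = (1, 3, 4, 1).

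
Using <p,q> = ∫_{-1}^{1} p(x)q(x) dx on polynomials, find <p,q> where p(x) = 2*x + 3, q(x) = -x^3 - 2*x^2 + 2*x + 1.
<p,q> = 58/15

Expand the product: p(x)·q(x) = -2*x^4 - 7*x^3 - 2*x^2 + 8*x + 3.
∫_{-1}^{1} of each monomial x^k gives [2/(k+1) if k even, 0 if k odd]. Integrating term-by-term (or equivalently evaluating the antiderivative F(x) = -2*x^5/5 - 7*x^4/4 - 2*x^3/3 + 4*x^2 + 3*x at the endpoints):
  F(1) − F(−1) = 251/60 − (19/60) = 58/15.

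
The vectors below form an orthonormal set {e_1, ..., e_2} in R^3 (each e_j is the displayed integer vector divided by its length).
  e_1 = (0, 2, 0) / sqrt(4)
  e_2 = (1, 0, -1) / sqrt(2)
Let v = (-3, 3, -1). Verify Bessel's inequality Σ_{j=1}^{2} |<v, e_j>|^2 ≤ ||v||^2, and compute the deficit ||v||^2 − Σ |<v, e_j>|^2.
Σ |<v, e_j>|^2 = 11; ||v||^2 = 19; deficit = 8

Write each e_j = u_j / sqrt(<u_j, u_j>) where u_j is the displayed integer vector. Then <v, e_j> = <v, u_j> / sqrt(<u_j, u_j>), so |<v, e_j>|^2 = <v, u_j>^2 / <u_j, u_j>.
Coefficients: <v, e_1> = 6/sqrt(4), <v, e_2> = -2/sqrt(2).
Square and sum: Σ |<v, e_j>|^2 = 11.
Compute ||v||^2 = v·v = 19.
Deficit = 19 − 11 = 8 ≥ 0, confirming Bessel's inequality. (The deficit equals ||v − Σ <v,e_j> e_j||^2, the squared distance from v to span{e_j}.)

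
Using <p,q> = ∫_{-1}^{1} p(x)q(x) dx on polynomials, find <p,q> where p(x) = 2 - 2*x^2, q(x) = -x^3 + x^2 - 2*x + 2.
<p,q> = 88/15

Expand the product: p(x)·q(x) = 2*x^5 - 2*x^4 + 2*x^3 - 2*x^2 - 4*x + 4.
∫_{-1}^{1} of each monomial x^k gives [2/(k+1) if k even, 0 if k odd]. Integrating term-by-term (or equivalently evaluating the antiderivative F(x) = x^6/3 - 2*x^5/5 + x^4/2 - 2*x^3/3 - 2*x^2 + 4*x at the endpoints):
  F(1) − F(−1) = 53/30 − (-41/10) = 88/15.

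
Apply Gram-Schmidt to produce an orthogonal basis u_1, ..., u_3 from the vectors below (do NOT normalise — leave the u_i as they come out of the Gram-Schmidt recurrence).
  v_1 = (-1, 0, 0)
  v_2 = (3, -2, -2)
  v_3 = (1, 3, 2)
Orthogonal basis:
  u_1 = (-1, 0, 0)
  u_2 = (0, -2, -2)
  u_3 = (0, 1/2, -1/2)

Apply the Gram-Schmidt recurrence
  u_1 = v_1
  u_i = v_i − Σ_{j<i} ((v_i · u_j) / (u_j · u_j)) · u_j.

Step by step this gives:
  u_1 = (-1, 0, 0)
  u_2 = (0, -2, -2)
  u_3 = (0, 1/2, -1/2)

Orthogonality check:
  u_2 · u_1 = 0 (should be 0)
  u_3 · u_1 = 0 (should be 0)
  u_3 · u_2 = 0 (should be 0)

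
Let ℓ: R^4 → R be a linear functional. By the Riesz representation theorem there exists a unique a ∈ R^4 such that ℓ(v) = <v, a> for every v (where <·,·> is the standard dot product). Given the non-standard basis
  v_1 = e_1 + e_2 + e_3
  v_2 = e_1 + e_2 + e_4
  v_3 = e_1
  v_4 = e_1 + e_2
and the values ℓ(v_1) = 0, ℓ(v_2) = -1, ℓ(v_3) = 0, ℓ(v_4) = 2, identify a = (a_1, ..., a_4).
a = (0, 2, -2, -3)

Write a = (a_1, ..., a_4) in the standard basis. For each basis vector v_i, ℓ(v_i) = <v_i, a> is a linear equation in the a_j's. Collect the n equations into a matrix system V a = ℓ, where row i of V is v_i (expressed in the standard basis). Since V is invertible (lower-triangular with 1s on the diagonal, up to permutation), solve by back-substitution:
  V =
[[1, 1, 1, 0],
 [1, 1, 0, 1],
 [1, 0, 0, 0],
 [1, 1, 0, 0]]
  V a = (0, -1, 0, 2)
Solving gives a = (0, 2, -2, -3).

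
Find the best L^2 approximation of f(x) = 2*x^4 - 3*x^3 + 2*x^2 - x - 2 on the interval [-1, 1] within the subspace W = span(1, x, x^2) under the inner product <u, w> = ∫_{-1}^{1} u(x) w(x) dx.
g(x) = 26*x^2/7 - 14*x/5 - 76/35

The best approximation g ∈ W is the orthogonal projection of f onto W. Writing g = a_0 + a_1 x + a_2 x^2, the coefficients solve the normal equations G · a = b where
  G_{ij} = <φ_i, φ_j> and b_i = <f, φ_i>, with φ_0 = 1, φ_1 = x, φ_2 = x^2.
G =
  [2, 0, 2/3]
  [0, 2/3, 0]
  [2/3, 0, 2/5],
b = (-28/15, -28/15, 4/105).
Solving gives a_0 = -76/35, a_1 = -14/5, a_2 = 26/7, so
  g(x) = 26*x^2/7 - 14*x/5 - 76/35.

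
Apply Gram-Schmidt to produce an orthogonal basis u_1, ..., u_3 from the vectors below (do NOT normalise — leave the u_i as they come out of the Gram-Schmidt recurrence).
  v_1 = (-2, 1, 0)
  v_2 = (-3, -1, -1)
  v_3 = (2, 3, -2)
Orthogonal basis:
  u_1 = (-2, 1, 0)
  u_2 = (-1, -2, -1)
  u_3 = (3/5, 6/5, -3)

Apply the Gram-Schmidt recurrence
  u_1 = v_1
  u_i = v_i − Σ_{j<i} ((v_i · u_j) / (u_j · u_j)) · u_j.

Step by step this gives:
  u_1 = (-2, 1, 0)
  u_2 = (-1, -2, -1)
  u_3 = (3/5, 6/5, -3)

Orthogonality check:
  u_2 · u_1 = 0 (should be 0)
  u_3 · u_1 = 0 (should be 0)
  u_3 · u_2 = 0 (should be 0)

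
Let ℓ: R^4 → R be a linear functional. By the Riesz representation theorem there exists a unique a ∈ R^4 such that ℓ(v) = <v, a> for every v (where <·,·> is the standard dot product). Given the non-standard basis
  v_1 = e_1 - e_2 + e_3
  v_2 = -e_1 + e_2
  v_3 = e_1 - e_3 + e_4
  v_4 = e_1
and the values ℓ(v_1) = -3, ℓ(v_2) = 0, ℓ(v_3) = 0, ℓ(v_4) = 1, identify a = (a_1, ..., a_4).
a = (1, 1, -3, -4)

Write a = (a_1, ..., a_4) in the standard basis. For each basis vector v_i, ℓ(v_i) = <v_i, a> is a linear equation in the a_j's. Collect the n equations into a matrix system V a = ℓ, where row i of V is v_i (expressed in the standard basis). Since V is invertible (lower-triangular with 1s on the diagonal, up to permutation), solve by back-substitution:
  V =
[[1, -1, 1, 0],
 [-1, 1, 0, 0],
 [1, 0, -1, 1],
 [1, 0, 0, 0]]
  V a = (-3, 0, 0, 1)
Solving gives a = (1, 1, -3, -4).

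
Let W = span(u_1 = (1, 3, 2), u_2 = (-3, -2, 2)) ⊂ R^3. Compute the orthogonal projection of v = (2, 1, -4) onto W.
proj_W(v) = (586/213, 85/213, -740/213)

Set up U = [u_1 | ... | u_2] ∈ R^(3×2). The projector onto W = col(U) is P = U (U^T U)^(-1) U^T.
Compute U^T U =
  [14, -5]
  [-5, 17],
and U^T v = (-3, -16).
Solve U^T U · c = U^T v for the coefficients: c = (-131/213, -239/213). The projection is proj_W(v) = U c.
Check: (v - proj_W(v)) · u_1 = 0  (should be 0).
Check: (v - proj_W(v)) · u_2 = 0  (should be 0).
Result: proj_W(v) = (586/213, 85/213, -740/213).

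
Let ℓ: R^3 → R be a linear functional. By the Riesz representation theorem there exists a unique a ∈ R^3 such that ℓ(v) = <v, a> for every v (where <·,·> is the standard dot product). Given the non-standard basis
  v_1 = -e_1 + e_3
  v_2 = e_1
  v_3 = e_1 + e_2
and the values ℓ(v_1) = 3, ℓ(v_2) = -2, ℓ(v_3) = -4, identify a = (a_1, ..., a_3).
a = (-2, -2, 1)

Write a = (a_1, ..., a_3) in the standard basis. For each basis vector v_i, ℓ(v_i) = <v_i, a> is a linear equation in the a_j's. Collect the n equations into a matrix system V a = ℓ, where row i of V is v_i (expressed in the standard basis). Since V is invertible (lower-triangular with 1s on the diagonal, up to permutation), solve by back-substitution:
  V =
[[-1, 0, 1],
 [1, 0, 0],
 [1, 1, 0]]
  V a = (3, -2, -4)
Solving gives a = (-2, -2, 1).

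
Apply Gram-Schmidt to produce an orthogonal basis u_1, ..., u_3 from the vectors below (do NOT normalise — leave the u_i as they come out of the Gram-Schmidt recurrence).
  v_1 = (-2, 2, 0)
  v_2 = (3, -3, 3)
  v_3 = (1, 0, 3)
Orthogonal basis:
  u_1 = (-2, 2, 0)
  u_2 = (0, 0, 3)
  u_3 = (1/2, 1/2, 0)

Apply the Gram-Schmidt recurrence
  u_1 = v_1
  u_i = v_i − Σ_{j<i} ((v_i · u_j) / (u_j · u_j)) · u_j.

Step by step this gives:
  u_1 = (-2, 2, 0)
  u_2 = (0, 0, 3)
  u_3 = (1/2, 1/2, 0)

Orthogonality check:
  u_2 · u_1 = 0 (should be 0)
  u_3 · u_1 = 0 (should be 0)
  u_3 · u_2 = 0 (should be 0)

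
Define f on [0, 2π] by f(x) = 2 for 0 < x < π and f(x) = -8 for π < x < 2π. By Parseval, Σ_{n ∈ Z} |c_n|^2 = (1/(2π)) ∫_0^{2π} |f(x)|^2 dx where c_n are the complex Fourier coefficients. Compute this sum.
Σ |c_n|^2 = 34

Parseval equates the L^2 energy of f (normalised by 1/(2π)) with the ℓ^2 sum of its Fourier coefficients: (1/(2π)) ∫_0^{2π} |f|^2 = Σ |c_n|^2.
Compute the left side: (1/(2π)) [∫_0^π 2^2 dx + ∫_π^{2π} (-8)^2 dx] = (1/(2π)) · (4π + 64π) = (4 + 64)/2 = 34.
So Σ_{n ∈ Z} |c_n|^2 = 34.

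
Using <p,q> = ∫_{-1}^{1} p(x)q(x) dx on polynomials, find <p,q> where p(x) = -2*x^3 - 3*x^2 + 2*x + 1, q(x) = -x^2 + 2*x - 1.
<p,q> = 8/5

Expand the product: p(x)·q(x) = 2*x^5 - x^4 - 6*x^3 + 6*x^2 - 1.
∫_{-1}^{1} of each monomial x^k gives [2/(k+1) if k even, 0 if k odd]. Integrating term-by-term (or equivalently evaluating the antiderivative F(x) = x^6/3 - x^5/5 - 3*x^4/2 + 2*x^3 - x at the endpoints):
  F(1) − F(−1) = -11/30 − (-59/30) = 8/5.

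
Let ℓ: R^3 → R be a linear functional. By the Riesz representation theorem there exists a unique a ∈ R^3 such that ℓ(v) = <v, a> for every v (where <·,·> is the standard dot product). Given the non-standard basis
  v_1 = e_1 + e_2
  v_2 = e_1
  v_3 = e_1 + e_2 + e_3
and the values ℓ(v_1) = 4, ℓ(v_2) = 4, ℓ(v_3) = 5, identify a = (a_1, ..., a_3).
a = (4, 0, 1)

Write a = (a_1, ..., a_3) in the standard basis. For each basis vector v_i, ℓ(v_i) = <v_i, a> is a linear equation in the a_j's. Collect the n equations into a matrix system V a = ℓ, where row i of V is v_i (expressed in the standard basis). Since V is invertible (lower-triangular with 1s on the diagonal, up to permutation), solve by back-substitution:
  V =
[[1, 1, 0],
 [1, 0, 0],
 [1, 1, 1]]
  V a = (4, 4, 5)
Solving gives a = (4, 0, 1).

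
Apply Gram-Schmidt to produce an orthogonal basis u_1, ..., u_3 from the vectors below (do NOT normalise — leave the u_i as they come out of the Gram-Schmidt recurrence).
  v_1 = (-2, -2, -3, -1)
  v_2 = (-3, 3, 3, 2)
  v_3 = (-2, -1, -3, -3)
Orthogonal basis:
  u_1 = (-2, -2, -3, -1)
  u_2 = (-38/9, 16/9, 7/6, 25/18)
  u_3 = (-4/23, 469/437, 21/437, -849/437)

Apply the Gram-Schmidt recurrence
  u_1 = v_1
  u_i = v_i − Σ_{j<i} ((v_i · u_j) / (u_j · u_j)) · u_j.

Step by step this gives:
  u_1 = (-2, -2, -3, -1)
  u_2 = (-38/9, 16/9, 7/6, 25/18)
  u_3 = (-4/23, 469/437, 21/437, -849/437)

Orthogonality check:
  u_2 · u_1 = 0 (should be 0)
  u_3 · u_1 = 0 (should be 0)
  u_3 · u_2 = 0 (should be 0)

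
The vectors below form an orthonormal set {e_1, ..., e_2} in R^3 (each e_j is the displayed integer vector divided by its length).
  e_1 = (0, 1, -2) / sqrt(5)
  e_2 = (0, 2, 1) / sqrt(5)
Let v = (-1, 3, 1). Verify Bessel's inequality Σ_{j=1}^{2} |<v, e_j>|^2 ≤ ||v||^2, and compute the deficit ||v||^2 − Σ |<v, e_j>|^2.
Σ |<v, e_j>|^2 = 10; ||v||^2 = 11; deficit = 1

Write each e_j = u_j / sqrt(<u_j, u_j>) where u_j is the displayed integer vector. Then <v, e_j> = <v, u_j> / sqrt(<u_j, u_j>), so |<v, e_j>|^2 = <v, u_j>^2 / <u_j, u_j>.
Coefficients: <v, e_1> = 1/sqrt(5), <v, e_2> = 7/sqrt(5).
Square and sum: Σ |<v, e_j>|^2 = 10.
Compute ||v||^2 = v·v = 11.
Deficit = 11 − 10 = 1 ≥ 0, confirming Bessel's inequality. (The deficit equals ||v − Σ <v,e_j> e_j||^2, the squared distance from v to span{e_j}.)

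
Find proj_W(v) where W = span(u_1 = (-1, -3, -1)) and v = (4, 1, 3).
proj_W(v) = (10/11, 30/11, 10/11)

Set up U = [u_1 | ... | u_1] ∈ R^(3×1). The projector onto W = col(U) is P = U (U^T U)^(-1) U^T.
Compute U^T U =
  [11],
and U^T v = (-10).
Solve U^T U · c = U^T v for the coefficients: c = (-10/11). The projection is proj_W(v) = U c.
Check: (v - proj_W(v)) · u_1 = 0  (should be 0).
Result: proj_W(v) = (10/11, 30/11, 10/11).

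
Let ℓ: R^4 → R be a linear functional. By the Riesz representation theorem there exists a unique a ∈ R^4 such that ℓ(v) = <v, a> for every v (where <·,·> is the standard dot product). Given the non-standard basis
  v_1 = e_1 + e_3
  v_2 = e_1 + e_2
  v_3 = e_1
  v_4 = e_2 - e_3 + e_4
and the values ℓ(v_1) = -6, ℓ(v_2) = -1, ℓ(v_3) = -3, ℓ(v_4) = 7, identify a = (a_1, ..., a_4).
a = (-3, 2, -3, 2)

Write a = (a_1, ..., a_4) in the standard basis. For each basis vector v_i, ℓ(v_i) = <v_i, a> is a linear equation in the a_j's. Collect the n equations into a matrix system V a = ℓ, where row i of V is v_i (expressed in the standard basis). Since V is invertible (lower-triangular with 1s on the diagonal, up to permutation), solve by back-substitution:
  V =
[[1, 0, 1, 0],
 [1, 1, 0, 0],
 [1, 0, 0, 0],
 [0, 1, -1, 1]]
  V a = (-6, -1, -3, 7)
Solving gives a = (-3, 2, -3, 2).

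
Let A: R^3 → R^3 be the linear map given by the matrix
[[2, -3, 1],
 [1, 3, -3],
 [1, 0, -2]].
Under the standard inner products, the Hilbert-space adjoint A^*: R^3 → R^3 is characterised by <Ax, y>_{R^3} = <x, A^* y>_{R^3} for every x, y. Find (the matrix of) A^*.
A^* = A^T =
[[2, 1, 1],
 [-3, 3, 0],
 [1, -3, -2]]

For real matrices with standard dot products, the defining identity <Ax, y> = <x, A^* y> gives (Ax)^T y = x^T (A^*) y, i.e. x^T A^T y = x^T (A^*) y. Since this holds for all x, y, we must have A^* = A^T. Therefore
A^* =
[[2, 1, 1],
 [-3, 3, 0],
 [1, -3, -2]].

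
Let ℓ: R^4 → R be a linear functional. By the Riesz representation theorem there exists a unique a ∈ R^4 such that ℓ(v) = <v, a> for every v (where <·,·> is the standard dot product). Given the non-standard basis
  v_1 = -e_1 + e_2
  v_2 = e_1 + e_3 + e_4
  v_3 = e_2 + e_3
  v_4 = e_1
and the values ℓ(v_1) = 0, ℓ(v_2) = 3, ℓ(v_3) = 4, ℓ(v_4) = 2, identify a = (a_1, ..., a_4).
a = (2, 2, 2, -1)

Write a = (a_1, ..., a_4) in the standard basis. For each basis vector v_i, ℓ(v_i) = <v_i, a> is a linear equation in the a_j's. Collect the n equations into a matrix system V a = ℓ, where row i of V is v_i (expressed in the standard basis). Since V is invertible (lower-triangular with 1s on the diagonal, up to permutation), solve by back-substitution:
  V =
[[-1, 1, 0, 0],
 [1, 0, 1, 1],
 [0, 1, 1, 0],
 [1, 0, 0, 0]]
  V a = (0, 3, 4, 2)
Solving gives a = (2, 2, 2, -1).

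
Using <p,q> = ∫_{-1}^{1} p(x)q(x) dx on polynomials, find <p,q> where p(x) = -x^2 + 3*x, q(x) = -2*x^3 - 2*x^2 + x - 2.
<p,q> = 26/15

Expand the product: p(x)·q(x) = 2*x^5 - 4*x^4 - 7*x^3 + 5*x^2 - 6*x.
∫_{-1}^{1} of each monomial x^k gives [2/(k+1) if k even, 0 if k odd]. Integrating term-by-term (or equivalently evaluating the antiderivative F(x) = x^6/3 - 4*x^5/5 - 7*x^4/4 + 5*x^3/3 - 3*x^2 at the endpoints):
  F(1) − F(−1) = -71/20 − (-317/60) = 26/15.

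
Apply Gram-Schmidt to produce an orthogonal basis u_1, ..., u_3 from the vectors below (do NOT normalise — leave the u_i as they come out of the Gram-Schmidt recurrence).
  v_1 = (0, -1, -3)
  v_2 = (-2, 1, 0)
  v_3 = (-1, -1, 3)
Orthogonal basis:
  u_1 = (0, -1, -3)
  u_2 = (-2, 9/10, -3/10)
  u_3 = (-45/49, -90/49, 30/49)

Apply the Gram-Schmidt recurrence
  u_1 = v_1
  u_i = v_i − Σ_{j<i} ((v_i · u_j) / (u_j · u_j)) · u_j.

Step by step this gives:
  u_1 = (0, -1, -3)
  u_2 = (-2, 9/10, -3/10)
  u_3 = (-45/49, -90/49, 30/49)

Orthogonality check:
  u_2 · u_1 = 0 (should be 0)
  u_3 · u_1 = 0 (should be 0)
  u_3 · u_2 = 0 (should be 0)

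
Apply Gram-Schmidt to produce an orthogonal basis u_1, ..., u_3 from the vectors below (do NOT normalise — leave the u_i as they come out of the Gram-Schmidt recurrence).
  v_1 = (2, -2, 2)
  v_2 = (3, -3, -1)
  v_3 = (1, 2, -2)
Orthogonal basis:
  u_1 = (2, -2, 2)
  u_2 = (4/3, -4/3, -8/3)
  u_3 = (3/2, 3/2, 0)

Apply the Gram-Schmidt recurrence
  u_1 = v_1
  u_i = v_i − Σ_{j<i} ((v_i · u_j) / (u_j · u_j)) · u_j.

Step by step this gives:
  u_1 = (2, -2, 2)
  u_2 = (4/3, -4/3, -8/3)
  u_3 = (3/2, 3/2, 0)

Orthogonality check:
  u_2 · u_1 = 0 (should be 0)
  u_3 · u_1 = 0 (should be 0)
  u_3 · u_2 = 0 (should be 0)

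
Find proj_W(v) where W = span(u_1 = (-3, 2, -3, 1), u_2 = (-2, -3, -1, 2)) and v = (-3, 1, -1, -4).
proj_W(v) = (-316/389, 826/389, -458/389, -84/389)

Set up U = [u_1 | ... | u_2] ∈ R^(4×2). The projector onto W = col(U) is P = U (U^T U)^(-1) U^T.
Compute U^T U =
  [23, 5]
  [5, 18],
and U^T v = (10, -4).
Solve U^T U · c = U^T v for the coefficients: c = (200/389, -142/389). The projection is proj_W(v) = U c.
Check: (v - proj_W(v)) · u_1 = 0  (should be 0).
Check: (v - proj_W(v)) · u_2 = 0  (should be 0).
Result: proj_W(v) = (-316/389, 826/389, -458/389, -84/389).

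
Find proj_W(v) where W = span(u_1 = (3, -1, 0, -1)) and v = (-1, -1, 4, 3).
proj_W(v) = (-15/11, 5/11, 0, 5/11)

Set up U = [u_1 | ... | u_1] ∈ R^(4×1). The projector onto W = col(U) is P = U (U^T U)^(-1) U^T.
Compute U^T U =
  [11],
and U^T v = (-5).
Solve U^T U · c = U^T v for the coefficients: c = (-5/11). The projection is proj_W(v) = U c.
Check: (v - proj_W(v)) · u_1 = 0  (should be 0).
Result: proj_W(v) = (-15/11, 5/11, 0, 5/11).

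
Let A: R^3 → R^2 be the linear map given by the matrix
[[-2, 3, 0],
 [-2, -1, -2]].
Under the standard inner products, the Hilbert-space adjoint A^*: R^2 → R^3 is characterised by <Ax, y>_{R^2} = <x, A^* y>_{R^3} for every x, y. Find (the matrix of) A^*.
A^* = A^T =
[[-2, -2],
 [3, -1],
 [0, -2]]

For real matrices with standard dot products, the defining identity <Ax, y> = <x, A^* y> gives (Ax)^T y = x^T (A^*) y, i.e. x^T A^T y = x^T (A^*) y. Since this holds for all x, y, we must have A^* = A^T. Therefore
A^* =
[[-2, -2],
 [3, -1],
 [0, -2]].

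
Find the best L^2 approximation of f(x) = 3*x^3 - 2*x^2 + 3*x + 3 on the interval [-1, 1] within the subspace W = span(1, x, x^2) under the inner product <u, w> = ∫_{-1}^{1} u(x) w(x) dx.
g(x) = -2*x^2 + 24*x/5 + 3

The best approximation g ∈ W is the orthogonal projection of f onto W. Writing g = a_0 + a_1 x + a_2 x^2, the coefficients solve the normal equations G · a = b where
  G_{ij} = <φ_i, φ_j> and b_i = <f, φ_i>, with φ_0 = 1, φ_1 = x, φ_2 = x^2.
G =
  [2, 0, 2/3]
  [0, 2/3, 0]
  [2/3, 0, 2/5],
b = (14/3, 16/5, 6/5).
Solving gives a_0 = 3, a_1 = 24/5, a_2 = -2, so
  g(x) = -2*x^2 + 24*x/5 + 3.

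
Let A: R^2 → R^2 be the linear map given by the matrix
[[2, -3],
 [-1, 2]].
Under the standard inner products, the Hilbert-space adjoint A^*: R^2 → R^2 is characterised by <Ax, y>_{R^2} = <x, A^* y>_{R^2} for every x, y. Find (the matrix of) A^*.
A^* = A^T =
[[2, -1],
 [-3, 2]]

For real matrices with standard dot products, the defining identity <Ax, y> = <x, A^* y> gives (Ax)^T y = x^T (A^*) y, i.e. x^T A^T y = x^T (A^*) y. Since this holds for all x, y, we must have A^* = A^T. Therefore
A^* =
[[2, -1],
 [-3, 2]].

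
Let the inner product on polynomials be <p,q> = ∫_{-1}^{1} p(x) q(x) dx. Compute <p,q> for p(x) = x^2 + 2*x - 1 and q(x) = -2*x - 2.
<p,q> = 0

Expand the product: p(x)·q(x) = -2*x^3 - 6*x^2 - 2*x + 2.
∫_{-1}^{1} of each monomial x^k gives [2/(k+1) if k even, 0 if k odd]. Integrating term-by-term (or equivalently evaluating the antiderivative F(x) = -x^4/2 - 2*x^3 - x^2 + 2*x at the endpoints):
  F(1) − F(−1) = -3/2 − (-3/2) = 0.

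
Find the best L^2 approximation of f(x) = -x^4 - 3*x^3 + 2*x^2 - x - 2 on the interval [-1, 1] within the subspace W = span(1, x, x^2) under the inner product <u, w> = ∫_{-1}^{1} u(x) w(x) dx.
g(x) = 8*x^2/7 - 14*x/5 - 67/35

The best approximation g ∈ W is the orthogonal projection of f onto W. Writing g = a_0 + a_1 x + a_2 x^2, the coefficients solve the normal equations G · a = b where
  G_{ij} = <φ_i, φ_j> and b_i = <f, φ_i>, with φ_0 = 1, φ_1 = x, φ_2 = x^2.
G =
  [2, 0, 2/3]
  [0, 2/3, 0]
  [2/3, 0, 2/5],
b = (-46/15, -28/15, -86/105).
Solving gives a_0 = -67/35, a_1 = -14/5, a_2 = 8/7, so
  g(x) = 8*x^2/7 - 14*x/5 - 67/35.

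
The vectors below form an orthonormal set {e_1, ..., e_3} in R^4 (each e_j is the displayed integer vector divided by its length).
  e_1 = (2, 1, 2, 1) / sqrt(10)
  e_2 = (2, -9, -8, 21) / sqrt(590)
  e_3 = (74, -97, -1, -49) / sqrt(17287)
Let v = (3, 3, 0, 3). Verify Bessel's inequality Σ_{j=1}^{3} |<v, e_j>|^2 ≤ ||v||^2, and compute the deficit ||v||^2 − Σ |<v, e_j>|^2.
Σ |<v, e_j>|^2 = 5886/293; ||v||^2 = 27; deficit = 2025/293

Write each e_j = u_j / sqrt(<u_j, u_j>) where u_j is the displayed integer vector. Then <v, e_j> = <v, u_j> / sqrt(<u_j, u_j>), so |<v, e_j>|^2 = <v, u_j>^2 / <u_j, u_j>.
Coefficients: <v, e_1> = 12/sqrt(10), <v, e_2> = 42/sqrt(590), <v, e_3> = -216/sqrt(17287).
Square and sum: Σ |<v, e_j>|^2 = 5886/293.
Compute ||v||^2 = v·v = 27.
Deficit = 27 − 5886/293 = 2025/293 ≥ 0, confirming Bessel's inequality. (The deficit equals ||v − Σ <v,e_j> e_j||^2, the squared distance from v to span{e_j}.)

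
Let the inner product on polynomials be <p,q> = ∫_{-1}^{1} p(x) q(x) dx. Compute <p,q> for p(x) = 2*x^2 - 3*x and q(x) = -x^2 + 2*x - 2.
<p,q> = -112/15

Expand the product: p(x)·q(x) = -2*x^4 + 7*x^3 - 10*x^2 + 6*x.
∫_{-1}^{1} of each monomial x^k gives [2/(k+1) if k even, 0 if k odd]. Integrating term-by-term (or equivalently evaluating the antiderivative F(x) = -2*x^5/5 + 7*x^4/4 - 10*x^3/3 + 3*x^2 at the endpoints):
  F(1) − F(−1) = 61/60 − (509/60) = -112/15.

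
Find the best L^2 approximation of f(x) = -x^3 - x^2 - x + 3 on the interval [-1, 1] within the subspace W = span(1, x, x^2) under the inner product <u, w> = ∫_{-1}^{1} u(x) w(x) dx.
g(x) = -x^2 - 8*x/5 + 3

The best approximation g ∈ W is the orthogonal projection of f onto W. Writing g = a_0 + a_1 x + a_2 x^2, the coefficients solve the normal equations G · a = b where
  G_{ij} = <φ_i, φ_j> and b_i = <f, φ_i>, with φ_0 = 1, φ_1 = x, φ_2 = x^2.
G =
  [2, 0, 2/3]
  [0, 2/3, 0]
  [2/3, 0, 2/5],
b = (16/3, -16/15, 8/5).
Solving gives a_0 = 3, a_1 = -8/5, a_2 = -1, so
  g(x) = -x^2 - 8*x/5 + 3.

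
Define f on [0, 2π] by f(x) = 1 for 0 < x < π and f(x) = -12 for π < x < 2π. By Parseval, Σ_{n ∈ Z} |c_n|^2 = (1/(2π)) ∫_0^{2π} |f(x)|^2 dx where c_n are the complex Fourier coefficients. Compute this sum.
Σ |c_n|^2 = 145/2

Parseval equates the L^2 energy of f (normalised by 1/(2π)) with the ℓ^2 sum of its Fourier coefficients: (1/(2π)) ∫_0^{2π} |f|^2 = Σ |c_n|^2.
Compute the left side: (1/(2π)) [∫_0^π 1^2 dx + ∫_π^{2π} (-12)^2 dx] = (1/(2π)) · (1π + 144π) = (1 + 144)/2 = 145/2.
So Σ_{n ∈ Z} |c_n|^2 = 145/2.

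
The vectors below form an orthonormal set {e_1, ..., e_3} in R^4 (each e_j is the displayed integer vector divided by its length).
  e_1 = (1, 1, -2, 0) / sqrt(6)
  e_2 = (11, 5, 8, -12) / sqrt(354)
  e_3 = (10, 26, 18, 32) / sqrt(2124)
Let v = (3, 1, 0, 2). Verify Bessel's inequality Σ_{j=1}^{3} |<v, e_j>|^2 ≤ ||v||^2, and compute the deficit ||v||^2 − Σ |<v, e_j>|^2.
Σ |<v, e_j>|^2 = 10; ||v||^2 = 14; deficit = 4

Write each e_j = u_j / sqrt(<u_j, u_j>) where u_j is the displayed integer vector. Then <v, e_j> = <v, u_j> / sqrt(<u_j, u_j>), so |<v, e_j>|^2 = <v, u_j>^2 / <u_j, u_j>.
Coefficients: <v, e_1> = 4/sqrt(6), <v, e_2> = 14/sqrt(354), <v, e_3> = 120/sqrt(2124).
Square and sum: Σ |<v, e_j>|^2 = 10.
Compute ||v||^2 = v·v = 14.
Deficit = 14 − 10 = 4 ≥ 0, confirming Bessel's inequality. (The deficit equals ||v − Σ <v,e_j> e_j||^2, the squared distance from v to span{e_j}.)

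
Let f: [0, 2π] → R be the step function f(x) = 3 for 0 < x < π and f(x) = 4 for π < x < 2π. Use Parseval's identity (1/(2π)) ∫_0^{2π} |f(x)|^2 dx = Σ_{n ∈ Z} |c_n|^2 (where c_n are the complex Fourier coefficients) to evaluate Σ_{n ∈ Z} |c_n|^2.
Σ |c_n|^2 = 25/2

Parseval equates the L^2 energy of f (normalised by 1/(2π)) with the ℓ^2 sum of its Fourier coefficients: (1/(2π)) ∫_0^{2π} |f|^2 = Σ |c_n|^2.
Compute the left side: (1/(2π)) [∫_0^π 3^2 dx + ∫_π^{2π} 4^2 dx] = (1/(2π)) · (9π + 16π) = (9 + 16)/2 = 25/2.
So Σ_{n ∈ Z} |c_n|^2 = 25/2.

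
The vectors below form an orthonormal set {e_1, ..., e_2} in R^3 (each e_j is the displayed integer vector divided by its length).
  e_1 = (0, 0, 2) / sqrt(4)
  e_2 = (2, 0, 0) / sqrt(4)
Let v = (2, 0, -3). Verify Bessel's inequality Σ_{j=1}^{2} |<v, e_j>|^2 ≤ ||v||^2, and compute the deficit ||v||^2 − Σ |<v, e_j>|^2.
Σ |<v, e_j>|^2 = 13; ||v||^2 = 13; deficit = 0

Write each e_j = u_j / sqrt(<u_j, u_j>) where u_j is the displayed integer vector. Then <v, e_j> = <v, u_j> / sqrt(<u_j, u_j>), so |<v, e_j>|^2 = <v, u_j>^2 / <u_j, u_j>.
Coefficients: <v, e_1> = -6/sqrt(4), <v, e_2> = 4/sqrt(4).
Square and sum: Σ |<v, e_j>|^2 = 13.
Compute ||v||^2 = v·v = 13.
Deficit = 13 − 13 = 0 ≥ 0, confirming Bessel's inequality. (The deficit equals ||v − Σ <v,e_j> e_j||^2, the squared distance from v to span{e_j}.)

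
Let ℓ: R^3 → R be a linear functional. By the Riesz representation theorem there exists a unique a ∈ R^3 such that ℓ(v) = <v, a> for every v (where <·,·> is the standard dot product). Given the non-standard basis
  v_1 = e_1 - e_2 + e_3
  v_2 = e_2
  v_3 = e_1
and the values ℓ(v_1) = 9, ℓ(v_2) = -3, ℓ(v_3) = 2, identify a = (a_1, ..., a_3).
a = (2, -3, 4)

Write a = (a_1, ..., a_3) in the standard basis. For each basis vector v_i, ℓ(v_i) = <v_i, a> is a linear equation in the a_j's. Collect the n equations into a matrix system V a = ℓ, where row i of V is v_i (expressed in the standard basis). Since V is invertible (lower-triangular with 1s on the diagonal, up to permutation), solve by back-substitution:
  V =
[[1, -1, 1],
 [0, 1, 0],
 [1, 0, 0]]
  V a = (9, -3, 2)
Solving gives a = (2, -3, 4).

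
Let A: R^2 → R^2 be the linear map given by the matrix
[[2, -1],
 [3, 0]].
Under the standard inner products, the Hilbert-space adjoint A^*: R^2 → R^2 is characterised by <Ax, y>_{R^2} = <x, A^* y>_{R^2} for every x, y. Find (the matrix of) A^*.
A^* = A^T =
[[2, 3],
 [-1, 0]]

For real matrices with standard dot products, the defining identity <Ax, y> = <x, A^* y> gives (Ax)^T y = x^T (A^*) y, i.e. x^T A^T y = x^T (A^*) y. Since this holds for all x, y, we must have A^* = A^T. Therefore
A^* =
[[2, 3],
 [-1, 0]].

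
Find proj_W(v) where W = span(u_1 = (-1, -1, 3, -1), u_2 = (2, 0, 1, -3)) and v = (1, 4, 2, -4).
proj_W(v) = (169/76, -3/76, 5/4, -261/76)

Set up U = [u_1 | ... | u_2] ∈ R^(4×2). The projector onto W = col(U) is P = U (U^T U)^(-1) U^T.
Compute U^T U =
  [12, 4]
  [4, 14],
and U^T v = (5, 16).
Solve U^T U · c = U^T v for the coefficients: c = (3/76, 43/38). The projection is proj_W(v) = U c.
Check: (v - proj_W(v)) · u_1 = 0  (should be 0).
Check: (v - proj_W(v)) · u_2 = 0  (should be 0).
Result: proj_W(v) = (169/76, -3/76, 5/4, -261/76).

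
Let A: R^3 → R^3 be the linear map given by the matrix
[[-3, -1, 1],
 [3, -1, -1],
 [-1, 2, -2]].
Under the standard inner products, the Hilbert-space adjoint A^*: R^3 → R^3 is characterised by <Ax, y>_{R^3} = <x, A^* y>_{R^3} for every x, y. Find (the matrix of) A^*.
A^* = A^T =
[[-3, 3, -1],
 [-1, -1, 2],
 [1, -1, -2]]

For real matrices with standard dot products, the defining identity <Ax, y> = <x, A^* y> gives (Ax)^T y = x^T (A^*) y, i.e. x^T A^T y = x^T (A^*) y. Since this holds for all x, y, we must have A^* = A^T. Therefore
A^* =
[[-3, 3, -1],
 [-1, -1, 2],
 [1, -1, -2]].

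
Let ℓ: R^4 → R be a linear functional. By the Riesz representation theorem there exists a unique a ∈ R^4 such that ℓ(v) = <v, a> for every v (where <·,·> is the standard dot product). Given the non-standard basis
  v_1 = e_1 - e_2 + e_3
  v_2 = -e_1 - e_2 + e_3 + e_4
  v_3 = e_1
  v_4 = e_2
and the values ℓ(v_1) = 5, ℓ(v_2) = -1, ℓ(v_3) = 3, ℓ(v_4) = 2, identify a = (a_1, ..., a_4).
a = (3, 2, 4, 0)

Write a = (a_1, ..., a_4) in the standard basis. For each basis vector v_i, ℓ(v_i) = <v_i, a> is a linear equation in the a_j's. Collect the n equations into a matrix system V a = ℓ, where row i of V is v_i (expressed in the standard basis). Since V is invertible (lower-triangular with 1s on the diagonal, up to permutation), solve by back-substitution:
  V =
[[1, -1, 1, 0],
 [-1, -1, 1, 1],
 [1, 0, 0, 0],
 [0, 1, 0, 0]]
  V a = (5, -1, 3, 2)
Solving gives a = (3, 2, 4, 0).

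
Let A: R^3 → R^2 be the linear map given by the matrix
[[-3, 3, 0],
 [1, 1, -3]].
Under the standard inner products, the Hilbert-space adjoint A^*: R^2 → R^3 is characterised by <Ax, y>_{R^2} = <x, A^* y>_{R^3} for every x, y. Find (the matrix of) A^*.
A^* = A^T =
[[-3, 1],
 [3, 1],
 [0, -3]]

For real matrices with standard dot products, the defining identity <Ax, y> = <x, A^* y> gives (Ax)^T y = x^T (A^*) y, i.e. x^T A^T y = x^T (A^*) y. Since this holds for all x, y, we must have A^* = A^T. Therefore
A^* =
[[-3, 1],
 [3, 1],
 [0, -3]].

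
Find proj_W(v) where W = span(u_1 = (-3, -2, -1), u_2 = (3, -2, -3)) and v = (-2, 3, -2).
proj_W(v) = (-21/19, 6/19, 13/19)

Set up U = [u_1 | ... | u_2] ∈ R^(3×2). The projector onto W = col(U) is P = U (U^T U)^(-1) U^T.
Compute U^T U =
  [14, -2]
  [-2, 22],
and U^T v = (2, -6).
Solve U^T U · c = U^T v for the coefficients: c = (2/19, -5/19). The projection is proj_W(v) = U c.
Check: (v - proj_W(v)) · u_1 = 0  (should be 0).
Check: (v - proj_W(v)) · u_2 = 0  (should be 0).
Result: proj_W(v) = (-21/19, 6/19, 13/19).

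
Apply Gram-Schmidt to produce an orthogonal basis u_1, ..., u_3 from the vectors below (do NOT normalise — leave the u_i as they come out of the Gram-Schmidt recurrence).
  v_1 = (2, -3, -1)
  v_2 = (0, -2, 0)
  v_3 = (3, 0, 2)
Orthogonal basis:
  u_1 = (2, -3, -1)
  u_2 = (-6/7, -5/7, 3/7)
  u_3 = (7/5, 0, 14/5)

Apply the Gram-Schmidt recurrence
  u_1 = v_1
  u_i = v_i − Σ_{j<i} ((v_i · u_j) / (u_j · u_j)) · u_j.

Step by step this gives:
  u_1 = (2, -3, -1)
  u_2 = (-6/7, -5/7, 3/7)
  u_3 = (7/5, 0, 14/5)

Orthogonality check:
  u_2 · u_1 = 0 (should be 0)
  u_3 · u_1 = 0 (should be 0)
  u_3 · u_2 = 0 (should be 0)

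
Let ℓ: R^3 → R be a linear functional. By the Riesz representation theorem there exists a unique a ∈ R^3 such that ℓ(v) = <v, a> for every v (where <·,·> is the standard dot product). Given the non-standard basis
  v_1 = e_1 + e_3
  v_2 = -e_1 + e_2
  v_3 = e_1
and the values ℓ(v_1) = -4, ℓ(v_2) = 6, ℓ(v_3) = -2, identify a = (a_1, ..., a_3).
a = (-2, 4, -2)

Write a = (a_1, ..., a_3) in the standard basis. For each basis vector v_i, ℓ(v_i) = <v_i, a> is a linear equation in the a_j's. Collect the n equations into a matrix system V a = ℓ, where row i of V is v_i (expressed in the standard basis). Since V is invertible (lower-triangular with 1s on the diagonal, up to permutation), solve by back-substitution:
  V =
[[1, 0, 1],
 [-1, 1, 0],
 [1, 0, 0]]
  V a = (-4, 6, -2)
Solving gives a = (-2, 4, -2).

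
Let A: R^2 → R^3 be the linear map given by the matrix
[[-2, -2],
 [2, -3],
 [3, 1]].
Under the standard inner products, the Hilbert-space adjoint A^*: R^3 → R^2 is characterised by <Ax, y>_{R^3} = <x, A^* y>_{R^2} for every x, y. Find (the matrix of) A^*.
A^* = A^T =
[[-2, 2, 3],
 [-2, -3, 1]]

For real matrices with standard dot products, the defining identity <Ax, y> = <x, A^* y> gives (Ax)^T y = x^T (A^*) y, i.e. x^T A^T y = x^T (A^*) y. Since this holds for all x, y, we must have A^* = A^T. Therefore
A^* =
[[-2, 2, 3],
 [-2, -3, 1]].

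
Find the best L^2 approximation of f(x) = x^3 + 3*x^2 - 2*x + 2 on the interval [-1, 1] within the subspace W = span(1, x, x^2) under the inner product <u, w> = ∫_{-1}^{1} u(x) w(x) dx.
g(x) = 3*x^2 - 7*x/5 + 2

The best approximation g ∈ W is the orthogonal projection of f onto W. Writing g = a_0 + a_1 x + a_2 x^2, the coefficients solve the normal equations G · a = b where
  G_{ij} = <φ_i, φ_j> and b_i = <f, φ_i>, with φ_0 = 1, φ_1 = x, φ_2 = x^2.
G =
  [2, 0, 2/3]
  [0, 2/3, 0]
  [2/3, 0, 2/5],
b = (6, -14/15, 38/15).
Solving gives a_0 = 2, a_1 = -7/5, a_2 = 3, so
  g(x) = 3*x^2 - 7*x/5 + 2.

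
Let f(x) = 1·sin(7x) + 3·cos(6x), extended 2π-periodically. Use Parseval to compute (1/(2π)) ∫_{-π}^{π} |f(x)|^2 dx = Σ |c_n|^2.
Σ |c_n|^2 = 5

Expand |f|^2 and use orthogonality of {sin(nx), cos(mx)} on [-π, π]:
  ∫_{-π}^{π} sin(nx)^2 dx = π, ∫ cos(mx)^2 dx = π, and cross terms integrate to 0.
So ∫_{-π}^{π} f(x)^2 dx = 1^2 · π + 3^2 · π = (1 + 9)π.
Divide by 2π: (1 + 9)/2 = 5.
By Parseval, this equals Σ |c_n|^2.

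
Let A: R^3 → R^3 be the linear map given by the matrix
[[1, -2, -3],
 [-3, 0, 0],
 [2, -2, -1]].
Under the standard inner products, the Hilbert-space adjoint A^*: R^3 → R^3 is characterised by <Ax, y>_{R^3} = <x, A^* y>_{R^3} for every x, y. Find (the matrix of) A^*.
A^* = A^T =
[[1, -3, 2],
 [-2, 0, -2],
 [-3, 0, -1]]

For real matrices with standard dot products, the defining identity <Ax, y> = <x, A^* y> gives (Ax)^T y = x^T (A^*) y, i.e. x^T A^T y = x^T (A^*) y. Since this holds for all x, y, we must have A^* = A^T. Therefore
A^* =
[[1, -3, 2],
 [-2, 0, -2],
 [-3, 0, -1]].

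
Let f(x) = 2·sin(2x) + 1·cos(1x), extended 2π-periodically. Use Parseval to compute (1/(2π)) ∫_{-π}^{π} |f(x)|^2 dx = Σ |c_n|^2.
Σ |c_n|^2 = 5/2

Expand |f|^2 and use orthogonality of {sin(nx), cos(mx)} on [-π, π]:
  ∫_{-π}^{π} sin(nx)^2 dx = π, ∫ cos(mx)^2 dx = π, and cross terms integrate to 0.
So ∫_{-π}^{π} f(x)^2 dx = 2^2 · π + 1^2 · π = (4 + 1)π.
Divide by 2π: (4 + 1)/2 = 5/2.
By Parseval, this equals Σ |c_n|^2.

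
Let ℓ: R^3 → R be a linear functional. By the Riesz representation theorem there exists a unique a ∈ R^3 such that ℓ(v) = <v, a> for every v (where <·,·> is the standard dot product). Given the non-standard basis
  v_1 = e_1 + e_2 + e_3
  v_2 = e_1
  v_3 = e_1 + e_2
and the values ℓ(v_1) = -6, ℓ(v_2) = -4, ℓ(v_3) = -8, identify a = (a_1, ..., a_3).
a = (-4, -4, 2)

Write a = (a_1, ..., a_3) in the standard basis. For each basis vector v_i, ℓ(v_i) = <v_i, a> is a linear equation in the a_j's. Collect the n equations into a matrix system V a = ℓ, where row i of V is v_i (expressed in the standard basis). Since V is invertible (lower-triangular with 1s on the diagonal, up to permutation), solve by back-substitution:
  V =
[[1, 1, 1],
 [1, 0, 0],
 [1, 1, 0]]
  V a = (-6, -4, -8)
Solving gives a = (-4, -4, 2).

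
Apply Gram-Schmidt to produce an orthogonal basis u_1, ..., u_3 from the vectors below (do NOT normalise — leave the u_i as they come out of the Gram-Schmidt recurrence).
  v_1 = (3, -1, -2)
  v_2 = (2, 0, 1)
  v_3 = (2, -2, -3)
Orthogonal basis:
  u_1 = (3, -1, -2)
  u_2 = (8/7, 2/7, 11/7)
  u_3 = (-1/9, -7/9, 2/9)

Apply the Gram-Schmidt recurrence
  u_1 = v_1
  u_i = v_i − Σ_{j<i} ((v_i · u_j) / (u_j · u_j)) · u_j.

Step by step this gives:
  u_1 = (3, -1, -2)
  u_2 = (8/7, 2/7, 11/7)
  u_3 = (-1/9, -7/9, 2/9)

Orthogonality check:
  u_2 · u_1 = 0 (should be 0)
  u_3 · u_1 = 0 (should be 0)
  u_3 · u_2 = 0 (should be 0)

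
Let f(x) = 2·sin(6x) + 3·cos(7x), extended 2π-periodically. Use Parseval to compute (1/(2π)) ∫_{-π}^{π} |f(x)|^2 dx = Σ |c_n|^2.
Σ |c_n|^2 = 13/2

Expand |f|^2 and use orthogonality of {sin(nx), cos(mx)} on [-π, π]:
  ∫_{-π}^{π} sin(nx)^2 dx = π, ∫ cos(mx)^2 dx = π, and cross terms integrate to 0.
So ∫_{-π}^{π} f(x)^2 dx = 2^2 · π + 3^2 · π = (4 + 9)π.
Divide by 2π: (4 + 9)/2 = 13/2.
By Parseval, this equals Σ |c_n|^2.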